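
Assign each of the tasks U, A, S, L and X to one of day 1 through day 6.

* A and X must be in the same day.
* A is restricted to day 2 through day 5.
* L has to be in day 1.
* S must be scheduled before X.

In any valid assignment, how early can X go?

Precedence pushes X to at least day 2; X must be in the same day as A, which can't be after day 5, so X is at most day 5.
X at day 2 is achievable: L=day 1; A=day 2; S=day 1; X=day 2; U=day 1.

day 2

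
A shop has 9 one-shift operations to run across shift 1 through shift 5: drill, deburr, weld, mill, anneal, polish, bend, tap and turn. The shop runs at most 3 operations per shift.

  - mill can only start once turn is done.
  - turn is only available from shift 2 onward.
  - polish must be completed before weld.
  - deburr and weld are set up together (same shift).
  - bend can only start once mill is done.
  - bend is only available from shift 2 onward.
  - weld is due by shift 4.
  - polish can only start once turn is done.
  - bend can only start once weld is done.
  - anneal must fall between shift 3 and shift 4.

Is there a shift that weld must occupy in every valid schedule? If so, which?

Precedence pushes weld to at least shift 4; weld's own window allows nothing later than shift 4.
So weld is pinned to shift 4.

shift 4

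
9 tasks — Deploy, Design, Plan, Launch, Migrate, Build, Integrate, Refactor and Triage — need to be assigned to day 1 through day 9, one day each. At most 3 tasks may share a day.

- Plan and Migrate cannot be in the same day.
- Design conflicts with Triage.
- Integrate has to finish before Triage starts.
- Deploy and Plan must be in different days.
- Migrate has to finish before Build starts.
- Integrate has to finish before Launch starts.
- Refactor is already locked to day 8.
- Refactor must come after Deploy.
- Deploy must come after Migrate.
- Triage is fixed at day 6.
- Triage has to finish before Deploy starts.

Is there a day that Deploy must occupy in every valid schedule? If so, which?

day 7

Triage is fixed at day 6 and must come before Deploy, so Deploy is at least day 7.
Refactor is fixed at day 8 and must come after Deploy, so Deploy is at most day 7.
So Deploy must be day 7.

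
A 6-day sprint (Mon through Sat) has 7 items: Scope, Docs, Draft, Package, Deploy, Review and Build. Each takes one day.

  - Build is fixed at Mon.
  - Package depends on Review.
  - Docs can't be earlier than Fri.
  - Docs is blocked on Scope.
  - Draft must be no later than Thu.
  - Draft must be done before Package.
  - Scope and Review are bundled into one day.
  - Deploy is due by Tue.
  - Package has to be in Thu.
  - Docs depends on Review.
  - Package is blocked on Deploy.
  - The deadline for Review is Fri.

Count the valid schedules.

36

Splitting on Scope: it can be Mon (12), Tue (12), Wed (12). Listing each branch's schedules as (Docs, Draft, Package, Deploy, Review, Build):
Scope=Mon: (Fri,Mon,Thu,Mon,Mon,Mon) (Fri,Mon,Thu,Tue,Mon,Mon) (Fri,Tue,Thu,Mon,Mon,Mon) (Fri,Tue,Thu,Tue,Mon,Mon) (Fri,Wed,Thu,Mon,Mon,Mon) (Fri,Wed,Thu,Tue,Mon,Mon) (Sat,Mon,Thu,Mon,Mon,Mon) (Sat,Mon,Thu,Tue,Mon,Mon) (Sat,Tue,Thu,Mon,Mon,Mon) (Sat,Tue,Thu,Tue,Mon,Mon) (Sat,Wed,Thu,Mon,Mon,Mon) (Sat,Wed,Thu,Tue,Mon,Mon) — 12.
Scope=Tue: (Fri,Mon,Thu,Mon,Tue,Mon) (Fri,Mon,Thu,Tue,Tue,Mon) (Fri,Tue,Thu,Mon,Tue,Mon) (Fri,Tue,Thu,Tue,Tue,Mon) (Fri,Wed,Thu,Mon,Tue,Mon) (Fri,Wed,Thu,Tue,Tue,Mon) (Sat,Mon,Thu,Mon,Tue,Mon) (Sat,Mon,Thu,Tue,Tue,Mon) (Sat,Tue,Thu,Mon,Tue,Mon) (Sat,Tue,Thu,Tue,Tue,Mon) (Sat,Wed,Thu,Mon,Tue,Mon) (Sat,Wed,Thu,Tue,Tue,Mon) — 12.
Scope=Wed: (Fri,Mon,Thu,Mon,Wed,Mon) (Fri,Mon,Thu,Tue,Wed,Mon) (Fri,Tue,Thu,Mon,Wed,Mon) (Fri,Tue,Thu,Tue,Wed,Mon) (Fri,Wed,Thu,Mon,Wed,Mon) (Fri,Wed,Thu,Tue,Wed,Mon) (Sat,Mon,Thu,Mon,Wed,Mon) (Sat,Mon,Thu,Tue,Wed,Mon) (Sat,Tue,Thu,Mon,Wed,Mon) (Sat,Tue,Thu,Tue,Wed,Mon) (Sat,Wed,Thu,Mon,Wed,Mon) (Sat,Wed,Thu,Tue,Wed,Mon) — 12.
Summing: 12 + 12 + 12 = 36.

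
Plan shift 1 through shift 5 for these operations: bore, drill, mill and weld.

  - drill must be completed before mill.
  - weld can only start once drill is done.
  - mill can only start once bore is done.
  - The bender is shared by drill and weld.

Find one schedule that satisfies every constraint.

bore -> shift 1; weld -> shift 2; drill -> shift 1; mill -> shift 2

Checking: bore(shift 1) before mill(shift 2); drill(shift 1) before mill(shift 2); drill(shift 1) before weld(shift 2); drill(shift 1) != weld(shift 2).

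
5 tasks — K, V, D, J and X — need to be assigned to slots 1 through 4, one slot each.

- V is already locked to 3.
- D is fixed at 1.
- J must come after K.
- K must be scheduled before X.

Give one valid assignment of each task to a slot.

J -> 2; D -> 1; X -> 2; V -> 3; K -> 1

Checking: K(1) before X(2); K(1) before J(2); V=3 in [3,3]; D=1 in [1,1].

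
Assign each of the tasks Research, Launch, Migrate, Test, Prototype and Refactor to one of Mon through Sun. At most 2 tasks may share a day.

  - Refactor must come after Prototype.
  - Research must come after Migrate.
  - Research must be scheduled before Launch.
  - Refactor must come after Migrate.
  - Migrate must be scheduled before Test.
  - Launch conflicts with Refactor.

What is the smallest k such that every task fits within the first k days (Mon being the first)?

3 days

The precedence chain requires at least 3 distinct days.
With at most 2 per day and 6 tasks, at least 3 days are needed.
3 works (last occupied day: Wed): for example Research in Tue, Prototype in Mon, Refactor in Tue, Migrate in Mon, Launch in Wed, Test in Wed.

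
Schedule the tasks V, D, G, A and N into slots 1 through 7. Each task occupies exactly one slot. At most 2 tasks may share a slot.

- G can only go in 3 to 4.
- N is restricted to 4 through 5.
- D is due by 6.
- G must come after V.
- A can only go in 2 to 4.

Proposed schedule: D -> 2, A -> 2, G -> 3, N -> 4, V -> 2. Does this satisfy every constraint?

G must come after V — holds.
G can only go in 3 to 4 — holds.
At most 2 tasks may share a slot — violated.
D is due by 6 — holds.
N is restricted to 4 through 5 — holds.
A can only go in 2 to 4 — holds.

No. At most 2 tasks may share a slot is not satisfied.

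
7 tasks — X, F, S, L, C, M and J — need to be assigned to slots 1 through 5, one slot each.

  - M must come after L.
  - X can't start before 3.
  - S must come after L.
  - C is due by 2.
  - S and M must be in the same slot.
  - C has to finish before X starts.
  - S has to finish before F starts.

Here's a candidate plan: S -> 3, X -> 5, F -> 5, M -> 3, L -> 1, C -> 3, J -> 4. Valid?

Invalid. C is due by 2.

C has to finish before X starts — holds.
X can't start before 3 — holds.
C is due by 2 — violated.
S must come after L — holds.
S and M must be in the same slot — holds.
S has to finish before F starts — holds.
M must come after L — holds.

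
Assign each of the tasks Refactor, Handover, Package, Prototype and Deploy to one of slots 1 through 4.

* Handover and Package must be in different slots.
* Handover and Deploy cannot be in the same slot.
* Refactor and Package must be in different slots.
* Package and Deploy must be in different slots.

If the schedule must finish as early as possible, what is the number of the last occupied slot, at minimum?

Check 2 slots directly (anything shorter is at least as hard).
Could 2 slots be enough, i.e. nothing placed later than 2? No: Handover, Package and Deploy must all be in different slots (Handover/Package can't share; Handover/Deploy can't share; Package/Deploy can't share), but only 2 slots are available: 3 tasks can't fit in 2 distinct slots.
So 2 slots is not enough.
3 works (last occupied slot: 3): for example Deploy in 3; Refactor in 1; Prototype in 1; Handover in 1; Package in 2.

3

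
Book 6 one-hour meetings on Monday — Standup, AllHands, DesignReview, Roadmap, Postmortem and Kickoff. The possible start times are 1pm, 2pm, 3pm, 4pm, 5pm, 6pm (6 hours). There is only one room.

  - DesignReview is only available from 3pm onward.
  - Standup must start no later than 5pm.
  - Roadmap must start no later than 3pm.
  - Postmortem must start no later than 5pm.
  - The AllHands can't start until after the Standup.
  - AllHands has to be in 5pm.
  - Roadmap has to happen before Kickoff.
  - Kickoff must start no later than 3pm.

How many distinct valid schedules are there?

6

Splitting on Standup: it can be 1pm (1), 2pm (1), 3pm (1), 4pm (3). Listing each branch's schedules as (AllHands, DesignReview, Roadmap, Postmortem, Kickoff):
Standup=1pm: (5pm,6pm,2pm,4pm,3pm) — 1.
Standup=2pm: (5pm,6pm,1pm,4pm,3pm) — 1.
Standup=3pm: (5pm,6pm,1pm,4pm,2pm) — 1.
Standup=4pm: (5pm,6pm,1pm,2pm,3pm) (5pm,6pm,1pm,3pm,2pm) (5pm,6pm,2pm,1pm,3pm) — 3.
Summing: 1 + 1 + 1 + 3 = 6.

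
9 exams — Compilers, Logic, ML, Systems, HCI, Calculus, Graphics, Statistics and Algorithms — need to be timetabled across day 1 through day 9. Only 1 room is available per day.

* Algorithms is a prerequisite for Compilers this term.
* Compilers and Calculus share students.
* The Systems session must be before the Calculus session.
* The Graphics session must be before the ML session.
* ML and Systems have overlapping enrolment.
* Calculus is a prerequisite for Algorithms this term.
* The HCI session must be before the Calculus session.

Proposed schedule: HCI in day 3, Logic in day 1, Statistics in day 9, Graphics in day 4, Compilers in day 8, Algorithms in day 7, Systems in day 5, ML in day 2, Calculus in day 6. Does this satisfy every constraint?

Invalid. The Graphics session must be before the ML session.

Compilers and Calculus share students — holds.
Only 1 room is available per day — holds.
The HCI session must be before the Calculus session — holds.
ML and Systems have overlapping enrolment — holds.
The Graphics session must be before the ML session — violated.
Calculus is a prerequisite for Algorithms this term — holds.
Algorithms is a prerequisite for Compilers this term — holds.
The Systems session must be before the Calculus session — holds.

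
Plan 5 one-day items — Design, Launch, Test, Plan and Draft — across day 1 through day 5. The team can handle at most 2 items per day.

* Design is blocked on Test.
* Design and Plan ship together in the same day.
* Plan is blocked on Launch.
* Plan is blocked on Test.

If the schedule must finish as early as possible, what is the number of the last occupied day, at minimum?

The precedence chain requires at least 2 distinct days.
With at most 2 per day and 5 tasks, at least 3 days are needed.
3 works (last occupied day: day 3): for example Plan=day 2, Design=day 2, Test=day 1, Launch=day 1, Draft=day 3.

3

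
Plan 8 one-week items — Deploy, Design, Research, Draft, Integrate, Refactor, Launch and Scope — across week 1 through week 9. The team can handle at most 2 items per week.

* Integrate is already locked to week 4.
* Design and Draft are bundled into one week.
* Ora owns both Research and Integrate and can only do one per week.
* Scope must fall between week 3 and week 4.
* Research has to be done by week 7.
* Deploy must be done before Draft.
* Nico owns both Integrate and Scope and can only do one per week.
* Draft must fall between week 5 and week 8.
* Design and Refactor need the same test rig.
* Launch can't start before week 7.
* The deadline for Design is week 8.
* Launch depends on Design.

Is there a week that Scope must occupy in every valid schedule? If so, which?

Scope's window is week 3–week 4.
Integrate is fixed at week 4, and Scope can't share a week with Integrate.
So Scope must be week 3.

week 3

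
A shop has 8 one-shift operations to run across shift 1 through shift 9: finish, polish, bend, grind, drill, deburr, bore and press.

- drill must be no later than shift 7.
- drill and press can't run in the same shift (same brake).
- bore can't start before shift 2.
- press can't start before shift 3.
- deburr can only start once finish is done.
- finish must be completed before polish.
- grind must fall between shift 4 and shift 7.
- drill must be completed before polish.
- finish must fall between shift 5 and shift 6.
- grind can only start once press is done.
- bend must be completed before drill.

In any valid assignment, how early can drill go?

shift 2

Precedence pushes drill to at least shift 2; drill's own window allows nothing later than shift 7.
drill at shift 2 is achievable: bore -> shift 2, finish -> shift 5, grind -> shift 4, press -> shift 3, polish -> shift 6, deburr -> shift 6, bend -> shift 1, drill -> shift 2.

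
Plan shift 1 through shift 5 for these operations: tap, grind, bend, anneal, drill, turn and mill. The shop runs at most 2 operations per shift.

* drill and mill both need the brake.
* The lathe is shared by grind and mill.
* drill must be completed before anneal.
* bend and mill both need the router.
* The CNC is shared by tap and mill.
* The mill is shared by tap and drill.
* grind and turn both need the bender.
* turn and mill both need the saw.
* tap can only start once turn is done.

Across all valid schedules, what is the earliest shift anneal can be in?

shift 2

Precedence pushes anneal to at least shift 2.
anneal at shift 2 is achievable: grind -> shift 3; drill -> shift 1; bend -> shift 3; mill -> shift 4; tap -> shift 2; turn -> shift 1; anneal -> shift 2.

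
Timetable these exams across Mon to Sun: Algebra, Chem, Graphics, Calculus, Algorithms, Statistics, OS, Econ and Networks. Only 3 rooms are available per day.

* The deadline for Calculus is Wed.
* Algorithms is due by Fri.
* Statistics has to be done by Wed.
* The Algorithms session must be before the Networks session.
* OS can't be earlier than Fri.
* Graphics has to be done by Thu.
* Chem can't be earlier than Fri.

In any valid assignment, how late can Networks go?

Sun

Precedence pushes Networks to at least Tue.
Networks at Sun is achievable: Networks in Sun; OS in Fri; Algebra in Tue; Calculus in Mon; Algorithms in Tue; Graphics in Mon; Chem in Fri; Statistics in Mon; Econ in Tue.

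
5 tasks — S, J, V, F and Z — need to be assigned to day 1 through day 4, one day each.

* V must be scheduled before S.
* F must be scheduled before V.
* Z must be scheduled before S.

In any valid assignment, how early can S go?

day 3

Precedence pushes S to at least day 3.
S at day 3 is achievable: J in day 1, Z in day 1, F in day 1, V in day 2, S in day 3.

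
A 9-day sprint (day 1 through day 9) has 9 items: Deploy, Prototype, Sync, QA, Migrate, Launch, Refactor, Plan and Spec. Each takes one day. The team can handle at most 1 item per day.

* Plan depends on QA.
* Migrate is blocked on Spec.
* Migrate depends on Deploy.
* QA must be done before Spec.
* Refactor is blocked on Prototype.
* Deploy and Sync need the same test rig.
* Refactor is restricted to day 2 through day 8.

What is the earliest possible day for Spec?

day 2

Precedence pushes Spec to at least day 2; downstream work caps Spec at day 8.
Spec at day 2 is achievable: Launch -> day 9, Sync -> day 8, Deploy -> day 5, Migrate -> day 6, Plan -> day 7, QA -> day 1, Spec -> day 2, Refactor -> day 4, Prototype -> day 3.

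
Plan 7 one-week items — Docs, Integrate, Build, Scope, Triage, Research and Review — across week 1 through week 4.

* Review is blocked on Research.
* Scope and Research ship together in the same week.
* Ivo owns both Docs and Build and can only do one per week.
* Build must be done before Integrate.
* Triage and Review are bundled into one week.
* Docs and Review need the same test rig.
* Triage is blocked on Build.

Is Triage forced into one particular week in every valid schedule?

No

Triage can be week 2 (e.g. Build -> week 1; Research -> week 1; Integrate -> week 2; Docs -> week 3; Triage -> week 2; Review -> week 2; Scope -> week 1) or week 3 (e.g. Build -> week 1, Research -> week 1, Integrate -> week 2, Scope -> week 1, Docs -> week 2, Review -> week 3, Triage -> week 3).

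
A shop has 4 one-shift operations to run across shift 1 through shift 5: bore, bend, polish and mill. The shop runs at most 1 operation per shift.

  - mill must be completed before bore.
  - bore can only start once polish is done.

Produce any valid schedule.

bore -> shift 3; polish -> shift 1; mill -> shift 2; bend -> shift 4

Checking: polish(shift 1) before bore(shift 3); mill(shift 2) before bore(shift 3); max 1 per shift (cap 1).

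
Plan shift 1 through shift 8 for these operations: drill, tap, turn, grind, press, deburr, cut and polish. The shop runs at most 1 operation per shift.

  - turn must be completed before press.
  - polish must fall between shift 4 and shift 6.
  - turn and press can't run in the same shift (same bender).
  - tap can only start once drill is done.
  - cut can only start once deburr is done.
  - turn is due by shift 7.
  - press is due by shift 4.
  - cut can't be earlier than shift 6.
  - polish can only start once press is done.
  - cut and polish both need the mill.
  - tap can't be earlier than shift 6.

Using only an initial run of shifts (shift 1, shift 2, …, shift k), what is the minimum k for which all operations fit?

8

The precedence chain requires at least 3 distinct shifts.
With at most 1 per shift and 8 operations, at least 8 shifts are needed.
tap can't be placed before shift 6, so the schedule must run through at least shift 6.
8 works (last occupied shift: shift 8): for example turn -> shift 1; polish -> shift 4; press -> shift 2; drill -> shift 3; tap -> shift 6; cut -> shift 7; grind -> shift 8; deburr -> shift 5.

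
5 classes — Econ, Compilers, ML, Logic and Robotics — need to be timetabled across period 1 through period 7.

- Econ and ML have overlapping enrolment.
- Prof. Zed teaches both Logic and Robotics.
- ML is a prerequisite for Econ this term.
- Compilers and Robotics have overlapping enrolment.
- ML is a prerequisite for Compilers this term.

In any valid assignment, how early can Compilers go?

period 2

Precedence pushes Compilers to at least period 2.
Compilers at period 2 is achievable: Logic -> period 1; Robotics -> period 3; Econ -> period 2; ML -> period 1; Compilers -> period 2.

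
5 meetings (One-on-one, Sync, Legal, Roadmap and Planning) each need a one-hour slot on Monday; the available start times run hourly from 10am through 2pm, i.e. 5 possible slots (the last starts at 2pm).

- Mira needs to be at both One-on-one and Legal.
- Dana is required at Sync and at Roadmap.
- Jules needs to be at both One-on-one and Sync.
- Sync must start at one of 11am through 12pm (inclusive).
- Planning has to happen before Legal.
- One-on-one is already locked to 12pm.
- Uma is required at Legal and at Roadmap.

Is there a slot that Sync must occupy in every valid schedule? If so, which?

11am

Sync's window is 11am–12pm.
One-on-one is fixed at 12pm, and Sync can't share a slot with One-on-one.
So Sync must be 11am.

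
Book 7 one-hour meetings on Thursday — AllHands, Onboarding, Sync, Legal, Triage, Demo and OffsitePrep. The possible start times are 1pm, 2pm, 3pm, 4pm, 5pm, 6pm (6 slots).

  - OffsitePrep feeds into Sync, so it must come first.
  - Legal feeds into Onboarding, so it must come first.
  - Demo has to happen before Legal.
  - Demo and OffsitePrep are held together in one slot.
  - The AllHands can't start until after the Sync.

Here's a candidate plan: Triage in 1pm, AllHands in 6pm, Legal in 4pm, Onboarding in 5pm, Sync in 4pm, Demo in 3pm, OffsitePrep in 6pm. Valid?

Demo has to happen before Legal — holds.
Legal feeds into Onboarding, so it must come first — holds.
Demo and OffsitePrep are held together in one slot — violated.
The AllHands can't start until after the Sync — holds.
OffsitePrep feeds into Sync, so it must come first — violated.

Invalid. Demo and OffsitePrep are held together in one slot.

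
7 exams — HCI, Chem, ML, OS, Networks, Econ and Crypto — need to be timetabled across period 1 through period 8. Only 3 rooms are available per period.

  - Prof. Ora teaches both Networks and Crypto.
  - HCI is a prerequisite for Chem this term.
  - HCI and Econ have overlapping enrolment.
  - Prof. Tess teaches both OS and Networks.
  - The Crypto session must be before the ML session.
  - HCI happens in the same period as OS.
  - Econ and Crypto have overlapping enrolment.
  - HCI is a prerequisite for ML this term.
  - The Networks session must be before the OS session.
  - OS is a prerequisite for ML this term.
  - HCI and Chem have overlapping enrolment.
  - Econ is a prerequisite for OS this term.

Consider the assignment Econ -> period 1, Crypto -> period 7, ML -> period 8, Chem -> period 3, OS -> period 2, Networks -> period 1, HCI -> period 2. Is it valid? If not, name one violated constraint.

Yes, all constraints hold

HCI is a prerequisite for ML this term — holds.
Prof. Tess teaches both OS and Networks — holds.
HCI and Econ have overlapping enrolment — holds.
The Networks session must be before the OS session — holds.
Econ and Crypto have overlapping enrolment — holds.
HCI and Chem have overlapping enrolment — holds.
Econ is a prerequisite for OS this term — holds.
Prof. Ora teaches both Networks and Crypto — holds.
OS is a prerequisite for ML this term — holds.
Only 3 rooms are available per period — holds.
The Crypto session must be before the ML session — holds.
HCI happens in the same period as OS — holds.
HCI is a prerequisite for Chem this term — holds.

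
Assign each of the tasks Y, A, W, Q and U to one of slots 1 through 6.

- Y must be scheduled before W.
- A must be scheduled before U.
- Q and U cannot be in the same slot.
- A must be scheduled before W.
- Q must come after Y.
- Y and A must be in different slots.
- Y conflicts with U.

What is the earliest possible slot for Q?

2

Precedence pushes Q to at least 2.
Q at 2 is achievable: A -> 2, Q -> 2, W -> 3, Y -> 1, U -> 3.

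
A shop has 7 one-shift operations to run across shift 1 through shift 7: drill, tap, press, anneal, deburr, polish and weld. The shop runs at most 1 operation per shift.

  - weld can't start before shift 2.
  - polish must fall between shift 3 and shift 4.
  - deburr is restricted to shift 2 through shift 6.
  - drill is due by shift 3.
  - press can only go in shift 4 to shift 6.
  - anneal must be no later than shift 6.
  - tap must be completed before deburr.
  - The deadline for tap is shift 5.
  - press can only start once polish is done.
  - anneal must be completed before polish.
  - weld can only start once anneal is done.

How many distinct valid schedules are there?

18

Splitting on drill: it can be shift 1 (7), shift 2 (7), shift 3 (4). Listing each branch's schedules as (tap, press, anneal, deburr, polish, weld) by shift number:
drill=shift 1: (2,5,3,6,4,7) (2,6,3,5,4,7) (3,5,2,6,4,7) (3,6,2,5,4,7) (4,5,2,6,3,7) (4,6,2,5,3,7) (5,4,2,6,3,7) — 7.
drill=shift 2: (1,5,3,6,4,7) (1,6,3,5,4,7) (3,5,1,6,4,7) (3,6,1,5,4,7) (4,5,1,6,3,7) (4,6,1,5,3,7) (5,4,1,6,3,7) — 7.
drill=shift 3: (1,5,2,6,4,7) (1,6,2,5,4,7) (2,5,1,6,4,7) (2,6,1,5,4,7) — 4.
Summing: 7 + 7 + 4 = 18.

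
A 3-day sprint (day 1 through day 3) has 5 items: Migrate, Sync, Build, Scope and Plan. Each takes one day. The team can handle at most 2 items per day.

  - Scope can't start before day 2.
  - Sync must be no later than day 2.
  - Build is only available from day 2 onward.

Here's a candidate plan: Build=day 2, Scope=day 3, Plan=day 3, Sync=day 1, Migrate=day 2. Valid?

The team can handle at most 2 items per day — holds.
Scope can't start before day 2 — holds.
Sync must be no later than day 2 — holds.
Build is only available from day 2 onward — holds.

Yes, all constraints hold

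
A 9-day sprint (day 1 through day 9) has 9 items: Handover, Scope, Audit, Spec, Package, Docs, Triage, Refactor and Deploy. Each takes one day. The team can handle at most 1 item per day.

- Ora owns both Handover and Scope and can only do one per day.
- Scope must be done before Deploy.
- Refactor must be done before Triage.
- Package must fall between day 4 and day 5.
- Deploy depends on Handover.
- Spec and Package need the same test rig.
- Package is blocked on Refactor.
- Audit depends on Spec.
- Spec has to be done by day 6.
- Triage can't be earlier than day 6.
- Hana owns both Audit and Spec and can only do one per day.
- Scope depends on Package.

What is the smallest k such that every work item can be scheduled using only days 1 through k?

9 days

The precedence chain requires at least 4 distinct days.
With at most 1 per day and 9 work items, at least 9 days are needed.
Triage can't be placed before day 6, so the schedule must run through at least day 6.
9 works (last occupied day: day 9): for example Deploy=day 7, Triage=day 6, Handover=day 3, Refactor=day 2, Audit=day 8, Spec=day 1, Package=day 4, Scope=day 5, Docs=day 9.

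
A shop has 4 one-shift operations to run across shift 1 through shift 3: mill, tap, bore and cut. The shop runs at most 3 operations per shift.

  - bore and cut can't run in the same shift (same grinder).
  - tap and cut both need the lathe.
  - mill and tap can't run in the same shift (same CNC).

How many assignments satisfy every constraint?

Splitting on mill: it can be shift 1 (8), shift 2 (8), shift 3 (8). Listing each branch's schedules as (tap, bore, cut) by shift number:
mill=shift 1: (2,1,3) (2,2,1) (2,2,3) (2,3,1) (3,1,2) (3,2,1) (3,3,1) (3,3,2) — 8.
mill=shift 2: (1,1,2) (1,1,3) (1,2,3) (1,3,2) (3,1,2) (3,2,1) (3,3,1) (3,3,2) — 8.
mill=shift 3: (1,1,2) (1,1,3) (1,2,3) (1,3,2) (2,1,3) (2,2,1) (2,2,3) (2,3,1) — 8.
Summing: 8 + 8 + 8 = 24.

24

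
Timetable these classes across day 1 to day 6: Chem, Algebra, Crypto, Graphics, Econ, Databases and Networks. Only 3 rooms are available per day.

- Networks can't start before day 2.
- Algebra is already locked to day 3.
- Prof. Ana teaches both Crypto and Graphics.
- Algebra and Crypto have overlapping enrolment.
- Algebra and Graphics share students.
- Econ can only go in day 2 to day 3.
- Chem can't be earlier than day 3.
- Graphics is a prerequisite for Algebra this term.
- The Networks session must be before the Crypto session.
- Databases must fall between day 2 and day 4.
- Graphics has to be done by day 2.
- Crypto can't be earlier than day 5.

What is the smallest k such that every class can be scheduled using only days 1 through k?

The precedence chain requires at least 2 distinct days.
With at most 3 per day and 7 classes, at least 3 days are needed.
Crypto can't be placed before day 5, so the schedule must run through at least day 5.
5 works (last occupied day: day 5): for example Databases -> day 2; Networks -> day 2; Econ -> day 2; Chem -> day 3; Algebra -> day 3; Graphics -> day 1; Crypto -> day 5.

5 days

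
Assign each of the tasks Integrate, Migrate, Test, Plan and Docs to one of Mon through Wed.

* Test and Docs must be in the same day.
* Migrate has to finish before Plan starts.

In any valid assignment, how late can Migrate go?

Downstream work caps Migrate at Tue.
Migrate at Tue is achievable: Migrate in Tue; Integrate in Mon; Docs in Mon; Test in Mon; Plan in Wed.

Tue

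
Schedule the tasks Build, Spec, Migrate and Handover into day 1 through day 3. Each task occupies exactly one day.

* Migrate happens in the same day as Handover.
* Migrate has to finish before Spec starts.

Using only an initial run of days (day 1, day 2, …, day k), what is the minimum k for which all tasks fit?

The precedence chain requires at least 2 distinct days.
2 works (last occupied day: day 2): for example Handover -> day 1, Build -> day 1, Migrate -> day 1, Spec -> day 2.

2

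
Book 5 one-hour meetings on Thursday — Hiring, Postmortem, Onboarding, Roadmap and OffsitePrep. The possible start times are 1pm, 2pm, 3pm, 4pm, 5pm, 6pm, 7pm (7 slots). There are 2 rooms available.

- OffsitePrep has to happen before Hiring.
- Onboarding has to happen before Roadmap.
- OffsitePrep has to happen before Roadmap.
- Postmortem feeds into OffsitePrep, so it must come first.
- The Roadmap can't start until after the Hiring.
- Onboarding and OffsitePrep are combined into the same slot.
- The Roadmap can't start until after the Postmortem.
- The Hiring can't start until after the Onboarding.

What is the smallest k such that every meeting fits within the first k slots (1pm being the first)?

4 slots

The precedence chain requires at least 4 distinct slots.
With at most 2 per slot and 5 meetings, at least 3 slots are needed.
4 works (last occupied slot: 4pm): for example Roadmap in 4pm; OffsitePrep in 2pm; Postmortem in 1pm; Hiring in 3pm; Onboarding in 2pm.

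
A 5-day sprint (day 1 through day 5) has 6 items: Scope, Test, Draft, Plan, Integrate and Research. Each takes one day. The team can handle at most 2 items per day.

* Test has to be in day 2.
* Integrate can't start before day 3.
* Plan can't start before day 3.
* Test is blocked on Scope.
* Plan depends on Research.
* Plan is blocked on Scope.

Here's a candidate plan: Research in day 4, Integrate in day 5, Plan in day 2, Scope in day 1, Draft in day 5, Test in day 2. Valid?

Test is blocked on Scope — holds.
Plan depends on Research — violated.
Plan is blocked on Scope — holds.
The team can handle at most 2 items per day — holds.
Integrate can't start before day 3 — holds.
Test has to be in day 2 — holds.
Plan can't start before day 3 — violated.

Invalid. Plan depends on Research.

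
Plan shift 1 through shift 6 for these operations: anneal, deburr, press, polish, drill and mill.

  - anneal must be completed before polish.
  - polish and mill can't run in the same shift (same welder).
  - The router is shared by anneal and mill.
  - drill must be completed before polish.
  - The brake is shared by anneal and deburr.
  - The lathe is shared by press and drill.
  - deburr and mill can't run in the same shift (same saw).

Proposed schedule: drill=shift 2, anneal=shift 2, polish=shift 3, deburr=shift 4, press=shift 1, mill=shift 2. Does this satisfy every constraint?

No — it violates: The router is shared by anneal and mill

deburr and mill can't run in the same shift (same saw) — holds.
polish and mill can't run in the same shift (same welder) — holds.
drill must be completed before polish — holds.
anneal must be completed before polish — holds.
The router is shared by anneal and mill — violated.
The brake is shared by anneal and deburr — holds.
The lathe is shared by press and drill — holds.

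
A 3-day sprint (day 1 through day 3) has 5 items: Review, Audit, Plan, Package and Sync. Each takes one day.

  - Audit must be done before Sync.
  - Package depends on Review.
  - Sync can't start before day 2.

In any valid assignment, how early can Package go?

day 2

Precedence pushes Package to at least day 2.
Package at day 2 is achievable: Audit=day 1; Sync=day 2; Plan=day 1; Review=day 1; Package=day 2.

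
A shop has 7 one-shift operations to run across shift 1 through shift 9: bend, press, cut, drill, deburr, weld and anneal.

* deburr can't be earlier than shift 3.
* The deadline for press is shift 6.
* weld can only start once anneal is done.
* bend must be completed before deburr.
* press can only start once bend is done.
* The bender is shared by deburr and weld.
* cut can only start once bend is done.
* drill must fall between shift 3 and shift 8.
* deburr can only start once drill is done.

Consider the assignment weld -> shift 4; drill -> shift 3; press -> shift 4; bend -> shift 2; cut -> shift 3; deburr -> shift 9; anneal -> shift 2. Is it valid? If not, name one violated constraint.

deburr can only start once drill is done — holds.
The deadline for press is shift 6 — holds.
The bender is shared by deburr and weld — holds.
press can only start once bend is done — holds.
drill must fall between shift 3 and shift 8 — holds.
deburr can't be earlier than shift 3 — holds.
cut can only start once bend is done — holds.
bend must be completed before deburr — holds.
weld can only start once anneal is done — holds.

Yes, all constraints hold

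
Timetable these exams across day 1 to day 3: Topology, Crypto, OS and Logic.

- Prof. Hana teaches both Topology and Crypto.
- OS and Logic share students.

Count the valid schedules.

36

Splitting on Topology: it can be day 1 (12), day 2 (12), day 3 (12). Listing each branch's schedules as (Crypto, OS, Logic) by day number:
Topology=day 1: (2,1,2) (2,1,3) (2,2,1) (2,2,3) (2,3,1) (2,3,2) (3,1,2) (3,1,3) (3,2,1) (3,2,3) (3,3,1) (3,3,2) — 12.
Topology=day 2: (1,1,2) (1,1,3) (1,2,1) (1,2,3) (1,3,1) (1,3,2) (3,1,2) (3,1,3) (3,2,1) (3,2,3) (3,3,1) (3,3,2) — 12.
Topology=day 3: (1,1,2) (1,1,3) (1,2,1) (1,2,3) (1,3,1) (1,3,2) (2,1,2) (2,1,3) (2,2,1) (2,2,3) (2,3,1) (2,3,2) — 12.
Summing: 12 + 12 + 12 = 36.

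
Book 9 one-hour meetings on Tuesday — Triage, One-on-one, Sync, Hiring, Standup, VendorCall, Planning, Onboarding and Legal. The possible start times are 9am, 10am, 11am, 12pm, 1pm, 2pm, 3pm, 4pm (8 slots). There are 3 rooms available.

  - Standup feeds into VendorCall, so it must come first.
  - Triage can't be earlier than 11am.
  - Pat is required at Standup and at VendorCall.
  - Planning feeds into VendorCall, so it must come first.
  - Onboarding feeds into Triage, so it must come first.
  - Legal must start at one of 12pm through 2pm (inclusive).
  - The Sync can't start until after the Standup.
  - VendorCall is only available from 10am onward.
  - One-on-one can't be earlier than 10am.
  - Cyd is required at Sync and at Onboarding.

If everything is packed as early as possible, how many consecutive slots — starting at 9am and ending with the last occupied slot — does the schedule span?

The precedence chain requires at least 2 distinct slots.
With at most 3 per slot and 9 meetings, at least 3 slots are needed.
Legal can't be placed before 12pm — that is slot 4 counting from 9am — so the schedule must run through at least 4 slots.
4 works (last occupied slot: 12pm): for example Sync in 10am; Hiring in 11am; Legal in 12pm; VendorCall in 10am; Onboarding in 9am; One-on-one in 10am; Triage in 11am; Standup in 9am; Planning in 9am.

4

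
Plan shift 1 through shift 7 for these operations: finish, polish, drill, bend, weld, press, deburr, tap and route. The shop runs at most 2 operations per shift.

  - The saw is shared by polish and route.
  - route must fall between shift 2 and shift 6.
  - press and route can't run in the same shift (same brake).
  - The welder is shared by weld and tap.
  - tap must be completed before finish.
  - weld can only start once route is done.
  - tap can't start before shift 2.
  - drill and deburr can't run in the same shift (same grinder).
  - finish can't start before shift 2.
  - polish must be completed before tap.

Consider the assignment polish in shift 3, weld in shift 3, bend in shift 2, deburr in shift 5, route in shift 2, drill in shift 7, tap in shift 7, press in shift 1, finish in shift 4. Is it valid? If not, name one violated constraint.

The saw is shared by polish and route — holds.
route must fall between shift 2 and shift 6 — holds.
polish must be completed before tap — holds.
drill and deburr can't run in the same shift (same grinder) — holds.
The shop runs at most 2 operations per shift — holds.
press and route can't run in the same shift (same brake) — holds.
finish can't start before shift 2 — holds.
tap can't start before shift 2 — holds.
weld can only start once route is done — holds.
The welder is shared by weld and tap — holds.
tap must be completed before finish — violated.

Invalid. tap must be completed before finish.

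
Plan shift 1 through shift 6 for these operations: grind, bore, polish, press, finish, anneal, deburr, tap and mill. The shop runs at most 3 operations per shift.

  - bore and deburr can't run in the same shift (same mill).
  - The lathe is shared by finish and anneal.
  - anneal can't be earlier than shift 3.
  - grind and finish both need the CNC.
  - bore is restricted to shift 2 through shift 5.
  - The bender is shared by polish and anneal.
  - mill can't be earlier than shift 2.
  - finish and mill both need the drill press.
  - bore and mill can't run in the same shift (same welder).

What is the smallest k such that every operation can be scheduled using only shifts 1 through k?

With at most 3 per shift and 9 operations, at least 3 shifts are needed.
anneal can't be placed before shift 3, so the schedule must run through at least shift 3.
3 works (last occupied shift: shift 3): for example anneal in shift 3; mill in shift 3; grind in shift 1; polish in shift 1; press in shift 1; deburr in shift 3; finish in shift 2; bore in shift 2; tap in shift 2.

3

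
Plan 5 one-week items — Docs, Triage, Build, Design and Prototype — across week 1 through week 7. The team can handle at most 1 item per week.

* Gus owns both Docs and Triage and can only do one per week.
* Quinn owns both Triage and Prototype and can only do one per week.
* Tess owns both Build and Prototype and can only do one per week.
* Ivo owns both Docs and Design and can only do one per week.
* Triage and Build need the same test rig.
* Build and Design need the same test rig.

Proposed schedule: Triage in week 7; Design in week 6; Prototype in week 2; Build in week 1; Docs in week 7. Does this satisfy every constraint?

Triage and Build need the same test rig — holds.
Build and Design need the same test rig — holds.
Tess owns both Build and Prototype and can only do one per week — holds.
The team can handle at most 1 item per week — violated.
Gus owns both Docs and Triage and can only do one per week — violated.
Ivo owns both Docs and Design and can only do one per week — holds.
Quinn owns both Triage and Prototype and can only do one per week — holds.

Invalid. Gus owns both Docs and Triage and can only do one per week.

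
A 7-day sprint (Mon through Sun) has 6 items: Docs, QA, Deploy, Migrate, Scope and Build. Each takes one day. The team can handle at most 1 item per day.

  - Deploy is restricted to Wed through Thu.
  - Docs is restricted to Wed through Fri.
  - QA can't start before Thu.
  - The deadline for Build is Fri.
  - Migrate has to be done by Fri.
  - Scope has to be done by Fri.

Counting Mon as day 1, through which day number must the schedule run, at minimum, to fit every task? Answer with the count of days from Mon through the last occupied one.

6

With at most 1 per day and 6 tasks, at least 6 days are needed.
QA can't be placed before Thu — that is day 4 counting from Mon — so the schedule must run through at least 4 days.
6 works (last occupied day: Sat): for example Migrate in Mon, Deploy in Wed, QA in Sat, Scope in Tue, Docs in Thu, Build in Fri.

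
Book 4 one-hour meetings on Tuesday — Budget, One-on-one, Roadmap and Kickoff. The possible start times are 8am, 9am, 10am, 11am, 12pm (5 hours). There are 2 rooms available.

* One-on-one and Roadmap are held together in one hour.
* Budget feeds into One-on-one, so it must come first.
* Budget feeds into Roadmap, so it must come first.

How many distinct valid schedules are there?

Splitting on Budget: it can be 8am (16), 9am (12), 10am (8), 11am (4). Listing each branch's schedules as (One-on-one, Roadmap, Kickoff):
Budget=8am: (9am,9am,8am) (9am,9am,10am) (9am,9am,11am) (9am,9am,12pm) (10am,10am,8am) (10am,10am,9am) (10am,10am,11am) (10am,10am,12pm) (11am,11am,8am) (11am,11am,9am) (11am,11am,10am) (11am,11am,12pm) (12pm,12pm,8am) (12pm,12pm,9am) (12pm,12pm,10am) (12pm,12pm,11am) — 16.
Budget=9am: (10am,10am,8am) (10am,10am,9am) (10am,10am,11am) (10am,10am,12pm) (11am,11am,8am) (11am,11am,9am) (11am,11am,10am) (11am,11am,12pm) (12pm,12pm,8am) (12pm,12pm,9am) (12pm,12pm,10am) (12pm,12pm,11am) — 12.
Budget=10am: (11am,11am,8am) (11am,11am,9am) (11am,11am,10am) (11am,11am,12pm) (12pm,12pm,8am) (12pm,12pm,9am) (12pm,12pm,10am) (12pm,12pm,11am) — 8.
Budget=11am: (12pm,12pm,8am) (12pm,12pm,9am) (12pm,12pm,10am) (12pm,12pm,11am) — 4.
Summing: 16 + 12 + 8 + 4 = 40.

40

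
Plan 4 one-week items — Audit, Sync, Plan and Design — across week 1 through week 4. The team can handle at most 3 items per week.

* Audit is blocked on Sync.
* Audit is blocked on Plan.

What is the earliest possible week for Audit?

week 2

Precedence pushes Audit to at least week 2.
Audit at week 2 is achievable: Plan -> week 1, Design -> week 1, Audit -> week 2, Sync -> week 1.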